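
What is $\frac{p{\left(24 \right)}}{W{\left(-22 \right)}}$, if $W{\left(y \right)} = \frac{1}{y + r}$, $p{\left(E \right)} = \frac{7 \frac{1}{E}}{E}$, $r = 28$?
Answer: $\frac{7}{96} \approx 0.072917$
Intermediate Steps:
$p{\left(E \right)} = \frac{7}{E^{2}}$
$W{\left(y \right)} = \frac{1}{28 + y}$ ($W{\left(y \right)} = \frac{1}{y + 28} = \frac{1}{28 + y}$)
$\frac{p{\left(24 \right)}}{W{\left(-22 \right)}} = \frac{7 \cdot \frac{1}{576}}{\frac{1}{28 - 22}} = \frac{7 \cdot \frac{1}{576}}{\frac{1}{6}} = \frac{7 \frac{1}{\frac{1}{6}}}{576} = \frac{7}{576} \cdot 6 = \frac{7}{96}$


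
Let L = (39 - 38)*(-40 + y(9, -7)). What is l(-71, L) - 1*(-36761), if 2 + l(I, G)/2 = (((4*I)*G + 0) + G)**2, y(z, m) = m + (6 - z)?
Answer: 400481757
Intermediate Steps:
y(z, m) = 6 + m - z
L = -50 (L = (39 - 38)*(-40 + (6 - 7 - 1*9)) = 1*(-40 + (6 - 7 - 9)) = 1*(-40 - 10) = 1*(-50) = -50)
l(I, G) = -4 + 2*(G + 4*G*I)**2 (l(I, G) = -4 + 2*(((4*I)*G + 0) + G)**2 = -4 + 2*((4*G*I + 0) + G)**2 = -4 + 2*(4*G*I + G)**2 = -4 + 2*(G + 4*G*I)**2)
l(-71, L) - 1*(-36761) = (-4 + 2*(-50)**2*(1 + 4*(-71))**2) - 1*(-36761) = (-4 + 2*2500*(1 - 284)**2) + 36761 = (-4 + 2*2500*(-283)**2) + 36761 = (-4 + 2*2500*80089) + 36761 = (-4 + 400445000) + 36761 = 400444996 + 36761 = 400481757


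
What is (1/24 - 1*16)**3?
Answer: -56181887/13824 ≈ -4064.1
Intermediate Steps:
(1/24 - 1*16)**3 = (1/24 - 16)**3 = (-383/24)**3 = -56181887/13824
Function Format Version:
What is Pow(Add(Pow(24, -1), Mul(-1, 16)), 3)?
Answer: Rational(-56181887, 13824) ≈ -4064.1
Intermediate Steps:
Pow(Add(Pow(24, -1), Mul(-1, 16)), 3) = Pow(Add(Rational(1, 24), -16), 3) = Pow(Rational(-383, 24), 3) = Rational(-56181887, 13824)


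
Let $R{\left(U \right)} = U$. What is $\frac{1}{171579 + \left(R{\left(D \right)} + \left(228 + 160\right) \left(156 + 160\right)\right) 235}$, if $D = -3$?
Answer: $\frac{1}{28983754} \approx 3.4502 \cdot 10^{-8}$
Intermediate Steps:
$\frac{1}{171579 + \left(R{\left(D \right)} + \left(228 + 160\right) \left(156 + 160\right)\right) 235} = \frac{1}{171579 + \left(-3 + \left(228 + 160\right) \left(156 + 160\right)\right) 235} = \frac{1}{171579 + \left(-3 + 388 \cdot 316\right) 235} = \frac{1}{171579 + \left(-3 + 122608\right) 235} = \frac{1}{171579 + 122605 \cdot 235} = \frac{1}{171579 + 28812175} = \frac{1}{28983754}$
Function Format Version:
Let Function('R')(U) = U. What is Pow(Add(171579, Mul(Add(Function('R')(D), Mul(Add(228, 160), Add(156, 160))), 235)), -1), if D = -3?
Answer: Rational(1, 28983754) ≈ 3.4502e-8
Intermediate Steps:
Pow(Add(171579, Mul(Add(Function('R')(D), Mul(Add(228, 160), Add(156, 160))), 235)), -1) = Pow(Add(171579, Mul(Add(-3, Mul(Add(228, 160), Add(156, 160))), 235)), -1) = Pow(Add(171579, Mul(Add(-3, Mul(388, 316)), 235)), -1) = Pow(Add(171579, Mul(Add(-3, 122608), 235)), -1) = Pow(Add(171579, Mul(122605, 235)), -1) = Pow(Add(171579, 28812175), -1) = Pow(28983754, -1) = Rational(1, 28983754)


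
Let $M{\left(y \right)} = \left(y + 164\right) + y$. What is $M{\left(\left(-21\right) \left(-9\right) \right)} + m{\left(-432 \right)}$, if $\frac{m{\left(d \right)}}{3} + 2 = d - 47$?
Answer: $-901$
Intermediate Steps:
$M{\left(y \right)} = 164 + 2 y$ ($M{\left(y \right)} = \left(164 + y\right) + y = 164 + 2 y$)
$m{\left(d \right)} = -147 + 3 d$ ($m{\left(d \right)} = -6 + 3 \left(d - 47\right) = -6 + 3 \left(-47 + d\right) = -6 + \left(-141 + 3 d\right) = -147 + 3 d$)
$M{\left(\left(-21\right) \left(-9\right) \right)} + m{\left(-432 \right)} = \left(164 + 2 \left(\left(-21\right) \left(-9\right)\right)\right) + \left(-147 + 3 \left(-432\right)\right) = \left(164 + 2 \cdot 189\right) - 1443 = \left(164 + 378\right) - 1443 = 542 - 1443 = -901$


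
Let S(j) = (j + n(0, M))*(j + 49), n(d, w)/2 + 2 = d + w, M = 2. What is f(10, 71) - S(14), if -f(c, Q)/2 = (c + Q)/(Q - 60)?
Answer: -9864/11 ≈ -896.73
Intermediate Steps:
f(c, Q) = -2*(Q + c)/(-60 + Q) (f(c, Q) = -2*(c + Q)/(Q - 60) = -2*(Q + c)/(-60 + Q))
n(d, w) = -4 + 2*d + 2*w (n(d, w) = -4 + 2*(d + w) = -4 + (2*d + 2*w) = -4 + 2*d + 2*w)
S(j) = j*(49 + j) (S(j) = (j + (-4 + 2*0 + 2*2))*(j + 49) = (j + (-4 + 0 + 4))*(49 + j) = (j + 0)*(49 + j) = j*(49 + j))
f(10, 71) - S(14) = 2*(-1*71 - 1*10)/(-60 + 71) - 14*(49 + 14) = 2*(-71 - 10)/11 - 14*63 = 2*(1/11)*(-81) - 1*882 = -162/11 - 882 = -9864/11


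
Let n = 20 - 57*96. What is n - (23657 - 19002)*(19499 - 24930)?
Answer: 25275853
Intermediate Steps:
n = -5452 (n = 20 - 5472 = -5452)
n - (23657 - 19002)*(19499 - 24930) = -5452 - (23657 - 19002)*(19499 - 24930) = -5452 - 4655*(-5431) = -5452 - 1*(-25281305) = -5452 + 25281305 = 25275853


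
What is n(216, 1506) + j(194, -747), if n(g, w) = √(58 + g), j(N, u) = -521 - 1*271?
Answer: -792 + √274 ≈ -775.45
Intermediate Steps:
j(N, u) = -792 (j(N, u) = -521 - 271 = -792)
n(216, 1506) + j(194, -747) = √(58 + 216) - 792 = √274 - 792 = -792 + √274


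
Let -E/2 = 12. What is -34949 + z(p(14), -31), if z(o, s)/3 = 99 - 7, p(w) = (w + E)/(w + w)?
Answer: -34673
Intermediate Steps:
E = -24 (E = -2*12 = -24)
p(w) = (-24 + w)/(2*w) (p(w) = (w - 24)/(w + w) = (-24 + w)/((2*w)) = (-24 + w)*(1/(2*w)) = (-24 + w)/(2*w))
z(o, s) = 276 (z(o, s) = 3*(99 - 7) = 3*92 = 276)
-34949 + z(p(14), -31) = -34949 + 276 = -34673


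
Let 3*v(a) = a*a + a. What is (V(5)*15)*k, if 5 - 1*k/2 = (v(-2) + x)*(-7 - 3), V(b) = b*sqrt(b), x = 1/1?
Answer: 3250*sqrt(5) ≈ 7267.2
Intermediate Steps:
v(a) = a/3 + a**2/3 (v(a) = (a*a + a)/3 = (a**2 + a)/3 = (a + a**2)/3 = a/3 + a**2/3)
x = 1
V(b) = b**(3/2)
k = 130/3 (k = 10 - 2*((1/3)*(-2)*(1 - 2) + 1)*(-7 - 3) = 10 - 2*((1/3)*(-2)*(-1) + 1)*(-10) = 10 - 2*(2/3 + 1)*(-10) = 10 - 10*(-10)/3 = 10 - 2*(-50/3) = 10 + 100/3 = 130/3 ≈ 43.333)
(V(5)*15)*k = (5**(3/2)*15)*(130/3) = ((5*sqrt(5))*15)*(130/3) = (75*sqrt(5))*(130/3) = 3250*sqrt(5)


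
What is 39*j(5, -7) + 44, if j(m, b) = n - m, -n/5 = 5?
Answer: -1126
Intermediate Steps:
n = -25 (n = -5*5 = -25)
j(m, b) = -25 - m
39*j(5, -7) + 44 = 39*(-25 - 1*5) + 44 = 39*(-25 - 5) + 44 = 39*(-30) + 44 = -1170 + 44 = -1126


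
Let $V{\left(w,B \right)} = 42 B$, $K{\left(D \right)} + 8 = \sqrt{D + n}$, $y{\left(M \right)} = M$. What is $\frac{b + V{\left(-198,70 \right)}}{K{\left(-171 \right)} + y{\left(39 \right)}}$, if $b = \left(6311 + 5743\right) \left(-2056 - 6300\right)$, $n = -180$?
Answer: $- \frac{780582201}{328} + \frac{75540213 i \sqrt{39}}{328} \approx -2.3798 \cdot 10^{6} + 1.4383 \cdot 10^{6} i$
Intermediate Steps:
$K{\left(D \right)} = -8 + \sqrt{-180 + D}$ ($K{\left(D \right)} = -8 + \sqrt{D - 180} = -8 + \sqrt{-180 + D}$)
$b = -100723224$ ($b = 12054 \left(-8356\right) = -100723224$)
$\frac{b + V{\left(-198,70 \right)}}{K{\left(-171 \right)} + y{\left(39 \right)}} = \frac{-100723224 + 42 \cdot 70}{\left(-8 + \sqrt{-180 - 171}\right) + 39} = \frac{-100723224 + 2940}{\left(-8 + \sqrt{-351}\right) + 39} = - \frac{100720284}{\left(-8 + 3 i \sqrt{39}\right) + 39} = - \frac{100720284}{31 + 3 i \sqrt{39}}$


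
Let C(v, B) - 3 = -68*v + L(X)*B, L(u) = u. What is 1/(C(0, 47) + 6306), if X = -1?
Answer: 1/6262 ≈ 0.00015969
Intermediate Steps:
C(v, B) = 3 - B - 68*v (C(v, B) = 3 + (-68*v - B) = 3 + (-B - 68*v) = 3 - B - 68*v)
1/(C(0, 47) + 6306) = 1/((3 - 1*47 - 68*0) + 6306) = 1/((3 - 47 + 0) + 6306) = 1/(-44 + 6306) = 1/6262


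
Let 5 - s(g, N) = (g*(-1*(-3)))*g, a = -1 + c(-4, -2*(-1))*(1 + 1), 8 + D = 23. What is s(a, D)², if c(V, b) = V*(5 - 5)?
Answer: 4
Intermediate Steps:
c(V, b) = 0 (c(V, b) = V*0 = 0)
D = 15 (D = -8 + 23 = 15)
a = -1 (a = -1 + 0*(1 + 1) = -1 + 0*2 = -1 + 0 = -1)
s(g, N) = 5 - 3*g² (s(g, N) = 5 - g*(-1*(-3))*g = 5 - g*3*g = 5 - 3*g*g = 5 - 3*g²)
s(a, D)² = (5 - 3*(-1)²)² = (5 - 3*1)² = (5 - 3)² = 2² = 4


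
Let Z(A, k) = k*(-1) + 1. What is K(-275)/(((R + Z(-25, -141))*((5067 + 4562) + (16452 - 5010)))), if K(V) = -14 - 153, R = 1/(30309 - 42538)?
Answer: -2042243/36590149707 ≈ -5.5814e-5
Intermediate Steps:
Z(A, k) = 1 - k (Z(A, k) = -k + 1 = 1 - k)
R = -1/12229 (R = 1/(-12229) = -1/12229 ≈ -8.1773e-5)
K(V) = -167
K(-275)/(((R + Z(-25, -141))*((5067 + 4562) + (16452 - 5010)))) = -167*1/((-1/12229 + (1 - 1*(-141)))*((5067 + 4562) + (16452 - 5010))) = -167*1/((9629 + 11442)*(-1/12229 + (1 + 141))) = -167*1/(21071*(-1/12229 + 142)) = -167/((1736517/12229)*21071) = -167/36590149707/12229 = -167*12229/36590149707 = -2042243/36590149707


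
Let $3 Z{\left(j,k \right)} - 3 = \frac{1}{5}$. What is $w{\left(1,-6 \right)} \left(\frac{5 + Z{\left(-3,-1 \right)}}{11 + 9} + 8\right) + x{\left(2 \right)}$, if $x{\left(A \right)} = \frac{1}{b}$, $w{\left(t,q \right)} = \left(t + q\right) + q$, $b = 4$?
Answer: $- \frac{13663}{150} \approx -91.087$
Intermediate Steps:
$Z{\left(j,k \right)} = \frac{16}{15}$ ($Z{\left(j,k \right)} = 1 + \frac{1}{3 \cdot 5} = 1 + \frac{1}{3} \cdot \frac{1}{5} = 1 + \frac{1}{15} = \frac{16}{15}$)
$w{\left(t,q \right)} = t + 2 q$ ($w{\left(t,q \right)} = \left(q + t\right) + q = t + 2 q$)
$x{\left(A \right)} = \frac{1}{4}$
$w{\left(1,-6 \right)} \left(\frac{5 + Z{\left(-3,-1 \right)}}{11 + 9} + 8\right) + x{\left(2 \right)} = \left(1 + 2 \left(-6\right)\right) \left(\frac{5 + \frac{16}{15}}{11 + 9} + 8\right) + \frac{1}{4} = \left(1 - 12\right) \left(\frac{91}{15 \cdot 20} + 8\right) + \frac{1}{4} = - 11 \left(\frac{91}{15} \cdot \frac{1}{20} + 8\right) + \frac{1}{4} = - 11 \left(\frac{91}{300} + 8\right) + \frac{1}{4} = \left(-11\right) \frac{2491}{300} + \frac{1}{4} = - \frac{27401}{300} + \frac{1}{4} = - \frac{13663}{150}$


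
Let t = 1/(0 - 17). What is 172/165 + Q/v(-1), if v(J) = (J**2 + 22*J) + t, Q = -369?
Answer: 1096621/59070 ≈ 18.565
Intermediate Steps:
t = -1/17 (t = 1/(-17) = -1/17 ≈ -0.058824)
v(J) = -1/17 + J**2 + 22*J (v(J) = (J**2 + 22*J) - 1/17 = -1/17 + J**2 + 22*J)
172/165 + Q/v(-1) = 172/165 - 369/(-1/17 + (-1)**2 + 22*(-1)) = 172*(1/165) - 369/(-1/17 + 1 - 22) = 172/165 - 369/(-358/17) = 172/165 - 369*(-17/358) = 172/165 + 6273/358 = 1096621/59070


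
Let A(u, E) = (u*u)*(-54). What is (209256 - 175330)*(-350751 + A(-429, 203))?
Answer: -349063426590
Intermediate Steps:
A(u, E) = -54*u² (A(u, E) = u²*(-54) = -54*u²)
(209256 - 175330)*(-350751 + A(-429, 203)) = (209256 - 175330)*(-350751 - 54*(-429)²) = 33926*(-350751 - 54*184041) = 33926*(-350751 - 9938214) = 33926*(-10288965) = -349063426590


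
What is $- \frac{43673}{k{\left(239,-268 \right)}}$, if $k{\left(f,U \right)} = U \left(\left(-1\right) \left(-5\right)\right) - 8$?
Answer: $\frac{43673}{1348} \approx 32.398$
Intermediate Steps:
$k{\left(f,U \right)} = -8 + 5 U$ ($k{\left(f,U \right)} = U 5 - 8 = 5 U - 8 = -8 + 5 U$)
$- \frac{43673}{k{\left(239,-268 \right)}} = - \frac{43673}{-8 + 5 \left(-268\right)} = - \frac{43673}{-8 - 1340} = - \frac{43673}{-1348} = \left(-43673\right) \left(- \frac{1}{1348}\right) = \frac{43673}{1348}$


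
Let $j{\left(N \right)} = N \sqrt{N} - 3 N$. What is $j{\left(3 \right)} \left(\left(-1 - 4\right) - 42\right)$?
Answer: $423 - 141 \sqrt{3} \approx 178.78$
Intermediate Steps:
$j{\left(N \right)} = N^{\frac{3}{2}} - 3 N$
$j{\left(3 \right)} \left(\left(-1 - 4\right) - 42\right) = \left(3^{\frac{3}{2}} - 9\right) \left(\left(-1 - 4\right) - 42\right) = \left(3 \sqrt{3} - 9\right) \left(-5 - 42\right) = \left(-9 + 3 \sqrt{3}\right) \left(-5 - 42\right) = \left(-9 + 3 \sqrt{3}\right) \left(-47\right) = 423 - 141 \sqrt{3}$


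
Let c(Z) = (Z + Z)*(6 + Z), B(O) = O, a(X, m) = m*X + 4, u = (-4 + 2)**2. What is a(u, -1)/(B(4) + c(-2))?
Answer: 0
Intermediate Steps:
u = 4 (u = (-2)**2 = 4)
a(X, m) = 4 + X*m (a(X, m) = X*m + 4 = 4 + X*m)
c(Z) = 2*Z*(6 + Z) (c(Z) = (2*Z)*(6 + Z) = 2*Z*(6 + Z))
a(u, -1)/(B(4) + c(-2)) = (4 + 4*(-1))/(4 + 2*(-2)*(6 - 2)) = (4 - 4)/(4 + 2*(-2)*4) = 0/(4 - 16) = 0/(-12) = -1/12*0 = 0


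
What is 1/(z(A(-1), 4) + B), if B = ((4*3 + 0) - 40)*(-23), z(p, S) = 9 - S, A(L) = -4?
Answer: 1/649 ≈ 0.0015408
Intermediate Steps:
B = 644 (B = ((12 + 0) - 40)*(-23) = (12 - 40)*(-23) = -28*(-23) = 644)
1/(z(A(-1), 4) + B) = 1/((9 - 1*4) + 644) = 1/((9 - 4) + 644) = 1/(5 + 644) = 1/649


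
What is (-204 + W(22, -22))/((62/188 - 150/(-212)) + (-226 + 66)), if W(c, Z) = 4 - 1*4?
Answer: 42347/32998 ≈ 1.2833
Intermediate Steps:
W(c, Z) = 0 (W(c, Z) = 4 - 4 = 0)
(-204 + W(22, -22))/((62/188 - 150/(-212)) + (-226 + 66)) = (-204 + 0)/((62/188 - 150/(-212)) + (-226 + 66)) = -204/((62*(1/188) - 150*(-1/212)) - 160) = -204/((31/94 + 75/106) - 160) = -204/(2584/2491 - 160) = -204/(-395976/2491) = -204*(-2491/395976) = 42347/32998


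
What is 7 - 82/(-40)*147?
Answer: 6167/20 ≈ 308.35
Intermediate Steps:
7 - 82/(-40)*147 = 7 - 82*(-1/40)*147 = 7 + (41/20)*147 = 7 + 6027/20 = 6167/20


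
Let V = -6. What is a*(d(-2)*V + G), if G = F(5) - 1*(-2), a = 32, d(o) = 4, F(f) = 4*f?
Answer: -64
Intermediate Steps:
G = 22 (G = 4*5 - 1*(-2) = 20 + 2 = 22)
a*(d(-2)*V + G) = 32*(4*(-6) + 22) = 32*(-24 + 22) = 32*(-2) = -64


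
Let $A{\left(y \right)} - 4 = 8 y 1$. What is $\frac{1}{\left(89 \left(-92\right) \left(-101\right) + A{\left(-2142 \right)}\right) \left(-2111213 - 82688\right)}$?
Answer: $- \frac{1}{1776743888256} \approx -5.6283 \cdot 10^{-13}$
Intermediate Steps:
$A{\left(y \right)} = 4 + 8 y$ ($A{\left(y \right)} = 4 + 8 y 1 = 4 + 8 y$)
$\frac{1}{\left(89 \left(-92\right) \left(-101\right) + A{\left(-2142 \right)}\right) \left(-2111213 - 82688\right)} = \frac{1}{\left(89 \left(-92\right) \left(-101\right) + \left(4 + 8 \left(-2142\right)\right)\right) \left(-2111213 - 82688\right)} = \frac{1}{\left(\left(-8188\right) \left(-101\right) + \left(4 - 17136\right)\right) \left(-2193901\right)} = \frac{1}{\left(826988 - 17132\right) \left(-2193901\right)} = \frac{1}{809856 \left(-2193901\right)} = \frac{1}{-1776743888256} = - \frac{1}{1776743888256}$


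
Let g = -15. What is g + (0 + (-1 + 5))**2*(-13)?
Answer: -223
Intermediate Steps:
g + (0 + (-1 + 5))**2*(-13) = -15 + (0 + (-1 + 5))**2*(-13) = -15 + (0 + 4)**2*(-13) = -15 + 4**2*(-13) = -15 + 16*(-13) = -15 - 208 = -223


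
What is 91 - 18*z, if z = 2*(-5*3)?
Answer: 631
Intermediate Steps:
z = -30 (z = 2*(-15) = -30)
91 - 18*z = 91 - 18*(-30) = 91 + 540 = 631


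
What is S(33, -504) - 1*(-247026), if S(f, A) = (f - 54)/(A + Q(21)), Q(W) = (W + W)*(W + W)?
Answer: 14821559/60 ≈ 2.4703e+5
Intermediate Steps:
Q(W) = 4*W² (Q(W) = (2*W)*(2*W) = 4*W²)
S(f, A) = (-54 + f)/(1764 + A) (S(f, A) = (f - 54)/(A + 4*21²) = (-54 + f)/(A + 4*441) = (-54 + f)/(A + 1764) = (-54 + f)/(1764 + A))
S(33, -504) - 1*(-247026) = (-54 + 33)/(1764 - 504) - 1*(-247026) = -21/1260 + 247026 = (1/1260)*(-21) + 247026 = -1/60 + 247026 = 14821559/60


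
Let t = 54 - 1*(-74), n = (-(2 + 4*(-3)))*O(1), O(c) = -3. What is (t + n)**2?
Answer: 9604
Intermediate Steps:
n = -30 (n = -(2 + 4*(-3))*(-3) = -(2 - 12)*(-3) = -1*(-10)*(-3) = 10*(-3) = -30)
t = 128 (t = 54 + 74 = 128)
(t + n)**2 = (128 - 30)**2 = 98**2 = 9604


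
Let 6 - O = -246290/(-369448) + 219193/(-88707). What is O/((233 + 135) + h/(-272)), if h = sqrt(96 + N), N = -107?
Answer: 870447765309414400/41044471766091301509 + 8696129368900*I*sqrt(11)/41044471766091301509 ≈ 0.021207 + 7.027e-7*I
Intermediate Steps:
O = 127884255425/16386311868 (O = 6 - (-246290/(-369448) + 219193/(-88707)) = 6 - (-246290*(-1/369448) + 219193*(-1/88707)) = 6 - (123145/184724 - 219193/88707) = 6 - 1*(-29566384217/16386311868) = 6 + 29566384217/16386311868 = 127884255425/16386311868 ≈ 7.8043)
h = I*sqrt(11) (h = sqrt(96 - 107) = sqrt(-11) = I*sqrt(11) ≈ 3.3166*I)
O/((233 + 135) + h/(-272)) = 127884255425/(16386311868*((233 + 135) + (I*sqrt(11))/(-272))) = 127884255425/(16386311868*(368 - I*sqrt(11)/272))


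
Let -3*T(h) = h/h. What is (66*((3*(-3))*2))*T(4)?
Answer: 396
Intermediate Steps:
T(h) = -⅓ (T(h) = -h/(3*h) = -⅓*1 = -⅓)
(66*((3*(-3))*2))*T(4) = (66*((3*(-3))*2))*(-⅓) = (66*(-9*2))*(-⅓) = (66*(-18))*(-⅓) = -1188*(-⅓) = 396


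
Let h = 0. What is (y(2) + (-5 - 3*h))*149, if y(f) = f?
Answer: -447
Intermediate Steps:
(y(2) + (-5 - 3*h))*149 = (2 + (-5 - 3*0))*149 = (2 + (-5 + 0))*149 = (2 - 5)*149 = -3*149 = -447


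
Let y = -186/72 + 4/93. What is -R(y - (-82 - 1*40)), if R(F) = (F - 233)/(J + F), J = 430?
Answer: 361/1747 ≈ 0.20664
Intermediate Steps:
y = -315/124 (y = -186*1/72 + 4*(1/93) = -31/12 + 4/93 = -315/124 ≈ -2.5403)
R(F) = (-233 + F)/(430 + F) (R(F) = (F - 233)/(430 + F) = (-233 + F)/(430 + F))
-R(y - (-82 - 1*40)) = -(-233 + (-315/124 - (-82 - 1*40)))/(430 + (-315/124 - (-82 - 1*40))) = -(-233 + (-315/124 - (-82 - 40)))/(430 + (-315/124 - (-82 - 40))) = -(-233 + (-315/124 - 1*(-122)))/(430 + (-315/124 - 1*(-122))) = -(-233 + (-315/124 + 122))/(430 + (-315/124 + 122)) = -(-233 + 14813/124)/(430 + 14813/124) = -(-14079)/(68133/124*124) = -124*(-14079)/(68133*124) = -1*(-361/1747) = 361/1747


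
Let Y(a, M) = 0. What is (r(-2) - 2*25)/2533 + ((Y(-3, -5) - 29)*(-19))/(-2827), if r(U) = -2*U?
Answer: -1525725/7160791 ≈ -0.21307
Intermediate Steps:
(r(-2) - 2*25)/2533 + ((Y(-3, -5) - 29)*(-19))/(-2827) = (-2*(-2) - 2*25)/2533 + ((0 - 29)*(-19))/(-2827) = (4 - 50)*(1/2533) - 29*(-19)*(-1/2827) = -46*1/2533 + 551*(-1/2827) = -46/2533 - 551/2827 = -1525725/7160791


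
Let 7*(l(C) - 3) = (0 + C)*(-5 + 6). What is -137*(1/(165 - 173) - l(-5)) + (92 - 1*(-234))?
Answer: 36751/56 ≈ 656.27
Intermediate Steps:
l(C) = 3 + C/7 (l(C) = 3 + ((0 + C)*(-5 + 6))/7 = 3 + (C*1)/7 = 3 + C/7)
-137*(1/(165 - 173) - l(-5)) + (92 - 1*(-234)) = -137*(1/(165 - 173) - (3 + (⅐)*(-5))) + (92 - 1*(-234)) = -137*(1/(-8) - (3 - 5/7)) + (92 + 234) = -137*(-⅛ - 1*16/7) + 326 = -137*(-⅛ - 16/7) + 326 = -137*(-135/56) + 326 = 18495/56 + 326 = 36751/56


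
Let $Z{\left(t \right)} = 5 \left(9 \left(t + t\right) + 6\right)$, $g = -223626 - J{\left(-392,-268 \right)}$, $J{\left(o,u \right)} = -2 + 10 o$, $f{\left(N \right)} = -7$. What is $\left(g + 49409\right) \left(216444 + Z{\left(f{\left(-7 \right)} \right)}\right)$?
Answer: $-36757153980$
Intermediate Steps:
$g = -219704$ ($g = -223626 - \left(-2 + 10 \left(-392\right)\right) = -223626 - \left(-2 - 3920\right) = -223626 - -3922 = -223626 + 3922 = -219704$)
$Z{\left(t \right)} = 30 + 90 t$ ($Z{\left(t \right)} = 5 \left(9 \cdot 2 t + 6\right) = 5 \left(18 t + 6\right) = 5 \left(6 + 18 t\right) = 30 + 90 t$)
$\left(g + 49409\right) \left(216444 + Z{\left(f{\left(-7 \right)} \right)}\right) = \left(-219704 + 49409\right) \left(216444 + \left(30 + 90 \left(-7\right)\right)\right) = - 170295 \left(216444 + \left(30 - 630\right)\right) = - 170295 \left(216444 - 600\right) = \left(-170295\right) 215844 = -36757153980$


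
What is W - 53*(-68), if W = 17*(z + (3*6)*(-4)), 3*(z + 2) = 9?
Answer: 2397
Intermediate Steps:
z = 1 (z = -2 + (⅓)*9 = -2 + 3 = 1)
W = -1207 (W = 17*(1 + (3*6)*(-4)) = 17*(1 + 18*(-4)) = 17*(1 - 72) = 17*(-71) = -1207)
W - 53*(-68) = -1207 - 53*(-68) = -1207 + 3604 = 2397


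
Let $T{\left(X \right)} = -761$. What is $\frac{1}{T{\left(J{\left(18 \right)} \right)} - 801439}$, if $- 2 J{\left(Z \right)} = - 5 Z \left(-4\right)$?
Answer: $- \frac{1}{802200} \approx -1.2466 \cdot 10^{-6}$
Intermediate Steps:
$J{\left(Z \right)} = - 10 Z$ ($J{\left(Z \right)} = - \frac{- 5 Z \left(-4\right)}{2} = - \frac{20 Z}{2} = - 10 Z$)
$\frac{1}{T{\left(J{\left(18 \right)} \right)} - 801439} = \frac{1}{-761 - 801439} = \frac{1}{-802200} = - \frac{1}{802200}$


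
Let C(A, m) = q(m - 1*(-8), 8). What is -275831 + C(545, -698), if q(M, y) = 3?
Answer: -275828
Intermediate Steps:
C(A, m) = 3
-275831 + C(545, -698) = -275831 + 3 = -275828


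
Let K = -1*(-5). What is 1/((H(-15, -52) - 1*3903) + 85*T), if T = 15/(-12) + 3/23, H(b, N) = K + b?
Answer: -92/368751 ≈ -0.00024949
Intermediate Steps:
K = 5
H(b, N) = 5 + b
T = -103/92 (T = 15*(-1/12) + 3*(1/23) = -5/4 + 3/23 = -103/92 ≈ -1.1196)
1/((H(-15, -52) - 1*3903) + 85*T) = 1/(((5 - 15) - 1*3903) + 85*(-103/92)) = 1/((-10 - 3903) - 8755/92) = 1/(-3913 - 8755/92) = 1/(-368751/92) = -92/368751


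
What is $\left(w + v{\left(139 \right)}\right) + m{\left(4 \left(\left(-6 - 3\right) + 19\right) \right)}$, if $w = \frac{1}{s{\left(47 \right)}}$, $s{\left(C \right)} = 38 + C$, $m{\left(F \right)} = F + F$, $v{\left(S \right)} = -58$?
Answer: $\frac{1871}{85} \approx 22.012$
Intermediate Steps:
$m{\left(F \right)} = 2 F$
$w = \frac{1}{85}$ ($w = \frac{1}{38 + 47} = \frac{1}{85} \approx 0.011765$)
$\left(w + v{\left(139 \right)}\right) + m{\left(4 \left(\left(-6 - 3\right) + 19\right) \right)} = \left(\frac{1}{85} - 58\right) + 2 \cdot 4 \left(\left(-6 - 3\right) + 19\right) = - \frac{4929}{85} + 2 \cdot 4 \left(-9 + 19\right) = - \frac{4929}{85} + 2 \cdot 4 \cdot 10 = - \frac{4929}{85} + 2 \cdot 40 = - \frac{4929}{85} + 80 = \frac{1871}{85}$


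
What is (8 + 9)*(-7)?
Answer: -119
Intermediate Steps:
(8 + 9)*(-7) = 17*(-7) = -119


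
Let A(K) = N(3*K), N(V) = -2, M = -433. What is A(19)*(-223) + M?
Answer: 13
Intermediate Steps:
A(K) = -2
A(19)*(-223) + M = -2*(-223) - 433 = 446 - 433 = 13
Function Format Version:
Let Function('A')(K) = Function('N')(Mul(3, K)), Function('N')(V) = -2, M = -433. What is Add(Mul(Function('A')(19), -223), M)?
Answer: 13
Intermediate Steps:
Function('A')(K) = -2
Add(Mul(Function('A')(19), -223), M) = Add(Mul(-2, -223), -433) = Add(446, -433) = 13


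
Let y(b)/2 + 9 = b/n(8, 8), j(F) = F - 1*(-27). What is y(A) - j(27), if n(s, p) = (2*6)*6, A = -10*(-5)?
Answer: -1271/18 ≈ -70.611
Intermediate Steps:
A = 50
n(s, p) = 72 (n(s, p) = 12*6 = 72)
j(F) = 27 + F (j(F) = F + 27 = 27 + F)
y(b) = -18 + b/36 (y(b) = -18 + 2*(b/72) = -18 + b/36)
y(A) - j(27) = (-18 + (1/36)*50) - (27 + 27) = (-18 + 25/18) - 1*54 = -299/18 - 54 = -1271/18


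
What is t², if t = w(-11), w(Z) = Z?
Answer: 121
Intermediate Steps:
t = -11
t² = (-11)² = 121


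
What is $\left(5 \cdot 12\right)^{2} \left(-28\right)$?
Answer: $-100800$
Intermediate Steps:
$\left(5 \cdot 12\right)^{2} \left(-28\right) = 60^{2} \left(-28\right) = 3600 \left(-28\right) = -100800$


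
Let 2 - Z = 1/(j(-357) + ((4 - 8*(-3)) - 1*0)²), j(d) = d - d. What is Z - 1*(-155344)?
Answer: 121791263/784 ≈ 1.5535e+5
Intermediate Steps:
j(d) = 0
Z = 1567/784 (Z = 2 - 1/(0 + ((4 - 8*(-3)) - 1*0)²) = 2 - 1/(0 + ((4 + 24) + 0)²) = 2 - 1/(0 + (28 + 0)²) = 2 - 1/(0 + 28²) = 2 - 1/(0 + 784) = 2 - 1/784 = 1567/784 ≈ 1.9987)
Z - 1*(-155344) = 1567/784 - 1*(-155344) = 1567/784 + 155344 = 121791263/784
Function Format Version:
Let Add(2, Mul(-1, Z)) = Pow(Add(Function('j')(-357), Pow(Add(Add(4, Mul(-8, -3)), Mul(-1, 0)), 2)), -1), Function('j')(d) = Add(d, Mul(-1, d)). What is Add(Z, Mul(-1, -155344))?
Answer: Rational(121791263, 784) ≈ 1.5535e+5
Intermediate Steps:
Function('j')(d) = 0
Z = Rational(1567, 784) (Z = Add(2, Mul(-1, Pow(Add(0, Pow(Add(Add(4, Mul(-8, -3)), Mul(-1, 0)), 2)), -1))) = Add(2, Mul(-1, Pow(Add(0, Pow(Add(Add(4, 24), 0), 2)), -1))) = Add(2, Mul(-1, Pow(Add(0, Pow(Add(28, 0), 2)), -1))) = Add(2, Mul(-1, Pow(Add(0, Pow(28, 2)), -1))) = Add(2, Mul(-1, Pow(Add(0, 784), -1))) = Add(2, Mul(-1, Pow(784, -1))) = Add(2, Mul(-1, Rational(1, 784))) = Add(2, Rational(-1, 784)) = Rational(1567, 784) ≈ 1.9987)
Add(Z, Mul(-1, -155344)) = Add(Rational(1567, 784), Mul(-1, -155344)) = Add(Rational(1567, 784), 155344) = Rational(121791263, 784)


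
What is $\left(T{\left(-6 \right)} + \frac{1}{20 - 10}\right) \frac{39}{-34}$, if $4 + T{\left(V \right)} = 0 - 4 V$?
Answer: $- \frac{7839}{340} \approx -23.056$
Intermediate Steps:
$T{\left(V \right)} = -4 - 4 V$ ($T{\left(V \right)} = -4 + \left(0 - 4 V\right) = -4 - 4 V$)
$\left(T{\left(-6 \right)} + \frac{1}{20 - 10}\right) \frac{39}{-34} = \left(\left(-4 - -24\right) + \frac{1}{20 - 10}\right) \frac{39}{-34} = \left(\left(-4 + 24\right) + \frac{1}{10}\right) 39 \left(- \frac{1}{34}\right) = \left(20 + \frac{1}{10}\right) \left(- \frac{39}{34}\right) = \frac{201}{10} \left(- \frac{39}{34}\right) = - \frac{7839}{340}$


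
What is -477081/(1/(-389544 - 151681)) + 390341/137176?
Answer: 35419963136118941/137176 ≈ 2.5821e+11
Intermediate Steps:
-477081/(1/(-389544 - 151681)) + 390341/137176 = -477081/(1/(-541225)) + 390341*(1/137176) = -477081/(-1/541225) + 390341/137176 = -477081*(-541225) + 390341/137176 = 258208164225 + 390341/137176 = 35419963136118941/137176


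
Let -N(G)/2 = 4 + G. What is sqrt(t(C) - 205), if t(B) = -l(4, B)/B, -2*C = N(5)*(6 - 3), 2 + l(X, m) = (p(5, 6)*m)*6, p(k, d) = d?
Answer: I*sqrt(19515)/9 ≈ 15.522*I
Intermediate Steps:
N(G) = -8 - 2*G (N(G) = -2*(4 + G) = -8 - 2*G)
l(X, m) = -2 + 36*m (l(X, m) = -2 + (6*m)*6 = -2 + 36*m)
C = 27 (C = -(-8 - 2*5)*(6 - 3)/2 = -(-8 - 10)*3/2 = -(-9)*3 = -1/2*(-54) = 27)
t(B) = -(-2 + 36*B)/B
sqrt(t(C) - 205) = sqrt((-36 + 2/27) - 205) = sqrt(-970/27 - 205) = sqrt(-6505/27) = I*sqrt(19515)/9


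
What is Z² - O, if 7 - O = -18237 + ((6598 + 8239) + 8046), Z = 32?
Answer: 5663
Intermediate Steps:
O = -4639 (O = 7 - (-18237 + ((6598 + 8239) + 8046)) = 7 - (-18237 + (14837 + 8046)) = 7 - (-18237 + 22883) = 7 - 1*4646 = 7 - 4646 = -4639)
Z² - O = 32² - 1*(-4639) = 1024 + 4639 = 5663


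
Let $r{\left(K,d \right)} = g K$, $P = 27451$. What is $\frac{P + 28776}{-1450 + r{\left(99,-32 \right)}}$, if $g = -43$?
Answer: $- \frac{56227}{5707} \approx -9.8523$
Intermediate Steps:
$r{\left(K,d \right)} = - 43 K$
$\frac{P + 28776}{-1450 + r{\left(99,-32 \right)}} = \frac{27451 + 28776}{-1450 - 4257} = \frac{56227}{-1450 - 4257} = \frac{56227}{-5707} = 56227 \left(- \frac{1}{5707}\right) = - \frac{56227}{5707}$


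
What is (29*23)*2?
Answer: 1334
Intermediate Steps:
(29*23)*2 = 667*2 = 1334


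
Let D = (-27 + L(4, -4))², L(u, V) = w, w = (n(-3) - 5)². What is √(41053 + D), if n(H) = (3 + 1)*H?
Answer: √109697 ≈ 331.21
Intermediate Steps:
n(H) = 4*H
w = 289 (w = (4*(-3) - 5)² = (-12 - 5)² = (-17)² = 289)
L(u, V) = 289
D = 68644 (D = (-27 + 289)² = 262² = 68644)
√(41053 + D) = √(41053 + 68644) = √109697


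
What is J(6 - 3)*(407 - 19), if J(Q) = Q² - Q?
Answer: 2328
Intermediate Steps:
J(6 - 3)*(407 - 19) = ((6 - 3)*(-1 + (6 - 3)))*(407 - 19) = (3*(-1 + 3))*388 = (3*2)*388 = 6*388 = 2328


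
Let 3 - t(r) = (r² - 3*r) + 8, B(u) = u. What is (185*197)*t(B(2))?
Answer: -109335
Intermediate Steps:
t(r) = -5 - r² + 3*r (t(r) = 3 - ((r² - 3*r) + 8) = 3 - (8 + r² - 3*r) = 3 + (-8 - r² + 3*r) = -5 - r² + 3*r)
(185*197)*t(B(2)) = (185*197)*(-5 - 1*2² + 3*2) = 36445*(-5 - 1*4 + 6) = 36445*(-5 - 4 + 6) = 36445*(-3) = -109335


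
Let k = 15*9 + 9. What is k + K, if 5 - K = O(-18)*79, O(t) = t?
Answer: 1571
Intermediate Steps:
k = 144 (k = 135 + 9 = 144)
K = 1427 (K = 5 - (-18)*79 = 5 - 1*(-1422) = 5 + 1422 = 1427)
k + K = 144 + 1427 = 1571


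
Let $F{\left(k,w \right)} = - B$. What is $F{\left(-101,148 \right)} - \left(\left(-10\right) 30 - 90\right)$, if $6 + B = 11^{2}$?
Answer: $275$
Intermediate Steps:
$B = 115$ ($B = -6 + 11^{2} = -6 + 121 = 115$)
$F{\left(k,w \right)} = -115$ ($F{\left(k,w \right)} = \left(-1\right) 115 = -115$)
$F{\left(-101,148 \right)} - \left(\left(-10\right) 30 - 90\right) = -115 - \left(\left(-10\right) 30 - 90\right) = -115 - \left(-300 - 90\right) = -115 - -390 = -115 + 390 = 275$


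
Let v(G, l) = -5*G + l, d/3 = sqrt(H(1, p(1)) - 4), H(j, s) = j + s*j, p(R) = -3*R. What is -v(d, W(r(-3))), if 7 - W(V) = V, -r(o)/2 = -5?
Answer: 3 + 15*I*sqrt(6) ≈ 3.0 + 36.742*I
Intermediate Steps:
r(o) = 10 (r(o) = -2*(-5) = 10)
W(V) = 7 - V
H(j, s) = j + j*s
d = 3*I*sqrt(6) (d = 3*sqrt(1*(1 - 3*1) - 4) = 3*sqrt(1*(1 - 3) - 4) = 3*sqrt(1*(-2) - 4) = 3*sqrt(-2 - 4) = 3*sqrt(-6) = 3*(I*sqrt(6)) = 3*I*sqrt(6) ≈ 7.3485*I)
v(G, l) = l - 5*G
-v(d, W(r(-3))) = -((7 - 1*10) - 15*I*sqrt(6)) = -((7 - 10) - 15*I*sqrt(6)) = -(-3 - 15*I*sqrt(6)) = 3 + 15*I*sqrt(6)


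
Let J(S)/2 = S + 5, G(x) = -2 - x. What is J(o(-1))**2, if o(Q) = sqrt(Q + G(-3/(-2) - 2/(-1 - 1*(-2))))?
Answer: (10 + I*sqrt(10))**2 ≈ 90.0 + 63.246*I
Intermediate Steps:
o(Q) = sqrt(-3/2 + Q) (o(Q) = sqrt(Q + (-2 - (-3/(-2) - 2/(-1 - 1*(-2))))) = sqrt(Q + (-2 - (-3*(-1/2) - 2/(-1 + 2)))) = sqrt(Q + (-2 - (3/2 - 2/1))) = sqrt(Q + (-2 - (3/2 - 2*1))) = sqrt(Q + (-2 - (3/2 - 2))) = sqrt(Q + (-2 - 1*(-1/2))) = sqrt(Q + (-2 + 1/2)) = sqrt(Q - 3/2) = sqrt(-3/2 + Q))
J(S) = 10 + 2*S (J(S) = 2*(S + 5) = 2*(5 + S) = 10 + 2*S)
J(o(-1))**2 = (10 + 2*(sqrt(-6 + 4*(-1))/2))**2 = (10 + 2*(sqrt(-6 - 4)/2))**2 = (10 + 2*(sqrt(-10)/2))**2 = (10 + 2*((I*sqrt(10))/2))**2 = (10 + 2*(I*sqrt(10)/2))**2 = (10 + I*sqrt(10))**2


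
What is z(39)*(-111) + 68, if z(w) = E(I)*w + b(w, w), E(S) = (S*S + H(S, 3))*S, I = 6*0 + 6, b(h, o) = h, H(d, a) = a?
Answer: -1017247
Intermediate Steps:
I = 6 (I = 0 + 6 = 6)
E(S) = S*(3 + S²) (E(S) = (S*S + 3)*S = (S² + 3)*S = (3 + S²)*S = S*(3 + S²))
z(w) = 235*w (z(w) = (6*(3 + 6²))*w + w = (6*(3 + 36))*w + w = (6*39)*w + w = 234*w + w = 235*w)
z(39)*(-111) + 68 = (235*39)*(-111) + 68 = 9165*(-111) + 68 = -1017315 + 68 = -1017247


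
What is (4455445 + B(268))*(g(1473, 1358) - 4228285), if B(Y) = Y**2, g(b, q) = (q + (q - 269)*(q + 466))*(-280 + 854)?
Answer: 5146183211888099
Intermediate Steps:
g(b, q) = 574*q + 574*(-269 + q)*(466 + q) (g(b, q) = (q + (-269 + q)*(466 + q))*574 = 574*q + 574*(-269 + q)*(466 + q))
(4455445 + B(268))*(g(1473, 1358) - 4228285) = (4455445 + 268**2)*((-71953196 + 574*1358**2 + 113652*1358) - 4228285) = (4455445 + 71824)*((-71953196 + 574*1844164 + 154339416) - 4228285) = 4527269*((-71953196 + 1058550136 + 154339416) - 4228285) = 4527269*(1140936356 - 4228285) = 4527269*1136708071 = 5146183211888099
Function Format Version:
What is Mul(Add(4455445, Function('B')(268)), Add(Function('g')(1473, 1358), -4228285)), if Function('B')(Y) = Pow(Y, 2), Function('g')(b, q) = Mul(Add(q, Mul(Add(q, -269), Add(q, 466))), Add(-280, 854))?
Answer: 5146183211888099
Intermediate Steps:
Function('g')(b, q) = Add(Mul(574, q), Mul(574, Add(-269, q), Add(466, q))) (Function('g')(b, q) = Mul(Add(q, Mul(Add(-269, q), Add(466, q))), 574) = Add(Mul(574, q), Mul(574, Add(-269, q), Add(466, q))))
Mul(Add(4455445, Function('B')(268)), Add(Function('g')(1473, 1358), -4228285)) = Mul(Add(4455445, Pow(268, 2)), Add(Add(-71953196, Mul(574, Pow(1358, 2)), Mul(113652, 1358)), -4228285)) = Mul(Add(4455445, 71824), Add(Add(-71953196, Mul(574, 1844164), 154339416), -4228285)) = Mul(4527269, Add(Add(-71953196, 1058550136, 154339416), -4228285)) = Mul(4527269, Add(1140936356, -4228285)) = Mul(4527269, 1136708071) = 5146183211888099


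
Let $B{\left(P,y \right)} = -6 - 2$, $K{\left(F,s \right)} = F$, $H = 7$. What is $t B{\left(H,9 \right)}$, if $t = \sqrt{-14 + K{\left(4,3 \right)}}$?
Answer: $- 8 i \sqrt{10} \approx - 25.298 i$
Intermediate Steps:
$B{\left(P,y \right)} = -8$ ($B{\left(P,y \right)} = -6 - 2 = -8$)
$t = i \sqrt{10}$ ($t = \sqrt{-14 + 4} = \sqrt{-10} = i \sqrt{10} \approx 3.1623 i$)
$t B{\left(H,9 \right)} = i \sqrt{10} \left(-8\right) = - 8 i \sqrt{10}$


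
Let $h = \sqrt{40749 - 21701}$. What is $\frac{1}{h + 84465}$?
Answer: $\frac{84465}{7134317177} - \frac{2 \sqrt{4762}}{7134317177} \approx 1.182 \cdot 10^{-5}$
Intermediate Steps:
$h = 2 \sqrt{4762}$ ($h = \sqrt{19048} = 2 \sqrt{4762} \approx 138.01$)
$\frac{1}{h + 84465} = \frac{1}{2 \sqrt{4762} + 84465} = \frac{1}{84465 + 2 \sqrt{4762}}$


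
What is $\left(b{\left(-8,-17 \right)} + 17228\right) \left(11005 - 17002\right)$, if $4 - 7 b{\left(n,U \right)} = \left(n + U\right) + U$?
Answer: $- \frac{723490074}{7} \approx -1.0336 \cdot 10^{8}$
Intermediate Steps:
$b{\left(n,U \right)} = \frac{4}{7} - \frac{2 U}{7} - \frac{n}{7}$ ($b{\left(n,U \right)} = \frac{4}{7} - \frac{\left(n + U\right) + U}{7} = \frac{4}{7} - \frac{\left(U + n\right) + U}{7} = \frac{4}{7} - \frac{n + 2 U}{7} = \frac{4}{7} - \left(\frac{n}{7} + \frac{2 U}{7}\right) = \frac{4}{7} - \frac{2 U}{7} - \frac{n}{7}$)
$\left(b{\left(-8,-17 \right)} + 17228\right) \left(11005 - 17002\right) = \left(\left(\frac{4}{7} - - \frac{34}{7} - - \frac{8}{7}\right) + 17228\right) \left(11005 - 17002\right) = \left(\left(\frac{4}{7} + \frac{34}{7} + \frac{8}{7}\right) + 17228\right) \left(-5997\right) = \left(\frac{46}{7} + 17228\right) \left(-5997\right) = \frac{120642}{7} \left(-5997\right) = - \frac{723490074}{7}$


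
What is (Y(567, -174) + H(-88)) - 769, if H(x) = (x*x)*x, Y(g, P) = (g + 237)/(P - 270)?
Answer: -25242984/37 ≈ -6.8224e+5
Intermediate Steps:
Y(g, P) = (237 + g)/(-270 + P)
H(x) = x³ (H(x) = x²*x = x³)
(Y(567, -174) + H(-88)) - 769 = ((237 + 567)/(-270 - 174) + (-88)³) - 769 = (804/(-444) - 681472) - 769 = (-1/444*804 - 681472) - 769 = (-67/37 - 681472) - 769 = -25214531/37 - 769 = -25242984/37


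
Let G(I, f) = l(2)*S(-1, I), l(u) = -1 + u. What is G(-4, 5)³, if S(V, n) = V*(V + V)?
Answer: 8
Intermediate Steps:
S(V, n) = 2*V² (S(V, n) = V*(2*V) = 2*V²)
G(I, f) = 2 (G(I, f) = (-1 + 2)*(2*(-1)²) = 1*(2*1) = 1*2 = 2)
G(-4, 5)³ = 2³ = 8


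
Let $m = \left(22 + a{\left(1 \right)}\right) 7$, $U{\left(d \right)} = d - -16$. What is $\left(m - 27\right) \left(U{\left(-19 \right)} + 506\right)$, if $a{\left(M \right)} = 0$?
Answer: $63881$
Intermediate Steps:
$U{\left(d \right)} = 16 + d$ ($U{\left(d \right)} = d + 16 = 16 + d$)
$m = 154$ ($m = \left(22 + 0\right) 7 = 22 \cdot 7 = 154$)
$\left(m - 27\right) \left(U{\left(-19 \right)} + 506\right) = \left(154 - 27\right) \left(\left(16 - 19\right) + 506\right) = 127 \left(-3 + 506\right) = 127 \cdot 503 = 63881$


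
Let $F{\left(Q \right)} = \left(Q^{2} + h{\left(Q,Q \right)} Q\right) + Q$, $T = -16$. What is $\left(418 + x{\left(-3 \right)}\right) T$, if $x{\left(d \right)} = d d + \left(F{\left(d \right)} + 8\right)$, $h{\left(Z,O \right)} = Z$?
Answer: $-7200$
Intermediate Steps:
$F{\left(Q \right)} = Q + 2 Q^{2}$ ($F{\left(Q \right)} = \left(Q^{2} + Q Q\right) + Q = \left(Q^{2} + Q^{2}\right) + Q = 2 Q^{2} + Q = Q + 2 Q^{2}$)
$x{\left(d \right)} = 8 + d^{2} + d \left(1 + 2 d\right)$ ($x{\left(d \right)} = d d + \left(d \left(1 + 2 d\right) + 8\right) = d^{2} + \left(8 + d \left(1 + 2 d\right)\right) = 8 + d^{2} + d \left(1 + 2 d\right)$)
$\left(418 + x{\left(-3 \right)}\right) T = \left(418 + \left(8 - 3 + 3 \left(-3\right)^{2}\right)\right) \left(-16\right) = \left(418 + \left(8 - 3 + 3 \cdot 9\right)\right) \left(-16\right) = \left(418 + \left(8 - 3 + 27\right)\right) \left(-16\right) = \left(418 + 32\right) \left(-16\right) = 450 \left(-16\right) = -7200$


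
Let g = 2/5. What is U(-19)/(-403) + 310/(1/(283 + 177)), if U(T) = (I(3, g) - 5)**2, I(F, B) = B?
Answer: 1436694471/10075 ≈ 1.4260e+5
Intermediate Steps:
g = 2/5 (g = 2*(1/5) = 2/5 ≈ 0.40000)
U(T) = 529/25 (U(T) = (2/5 - 5)**2 = (-23/5)**2 = 529/25)
U(-19)/(-403) + 310/(1/(283 + 177)) = (529/25)/(-403) + 310/(1/(283 + 177)) = (529/25)*(-1/403) + 310/(1/460) = -529/10075 + 310/(1/460) = -529/10075 + 310*460 = -529/10075 + 142600 = 1436694471/10075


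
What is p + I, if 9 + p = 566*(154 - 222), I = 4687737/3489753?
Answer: -44780111168/1163251 ≈ -38496.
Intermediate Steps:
I = 1562579/1163251 (I = 4687737*(1/3489753) = 1562579/1163251 ≈ 1.3433)
p = -38497 (p = -9 + 566*(154 - 222) = -9 + 566*(-68) = -9 - 38488 = -38497)
p + I = -38497 + 1562579/1163251 = -44780111168/1163251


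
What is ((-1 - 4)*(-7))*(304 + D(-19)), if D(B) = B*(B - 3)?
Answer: 25270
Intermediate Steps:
D(B) = B*(-3 + B)
((-1 - 4)*(-7))*(304 + D(-19)) = ((-1 - 4)*(-7))*(304 - 19*(-3 - 19)) = (-5*(-7))*(304 - 19*(-22)) = 35*(304 + 418) = 35*722 = 25270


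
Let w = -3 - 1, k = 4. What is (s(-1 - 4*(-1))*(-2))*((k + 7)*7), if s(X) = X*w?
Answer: 1848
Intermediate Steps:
w = -4
s(X) = -4*X (s(X) = X*(-4) = -4*X)
(s(-1 - 4*(-1))*(-2))*((k + 7)*7) = (-4*(-1 - 4*(-1))*(-2))*((4 + 7)*7) = (-4*(-1 + 4)*(-2))*(11*7) = (-4*3*(-2))*77 = -12*(-2)*77 = 24*77 = 1848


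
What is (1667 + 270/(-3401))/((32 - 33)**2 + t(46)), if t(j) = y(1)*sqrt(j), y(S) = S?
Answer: -5669197/153045 + 5669197*sqrt(46)/153045 ≈ 214.19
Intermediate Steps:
t(j) = sqrt(j) (t(j) = 1*sqrt(j) = sqrt(j))
(1667 + 270/(-3401))/((32 - 33)**2 + t(46)) = (1667 + 270/(-3401))/((32 - 33)**2 + sqrt(46)) = (1667 + 270*(-1/3401))/((-1)**2 + sqrt(46)) = (1667 - 270/3401)/(1 + sqrt(46)) = 5669197/(3401*(1 + sqrt(46)))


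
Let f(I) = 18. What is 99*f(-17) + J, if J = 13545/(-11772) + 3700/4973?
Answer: 11588702123/6504684 ≈ 1781.6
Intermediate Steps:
J = -2644765/6504684 (J = 13545*(-1/11772) + 3700*(1/4973) = -1505/1308 + 3700/4973 = -2644765/6504684 ≈ -0.40659)
99*f(-17) + J = 99*18 - 2644765/6504684 = 1782 - 2644765/6504684 = 11588702123/6504684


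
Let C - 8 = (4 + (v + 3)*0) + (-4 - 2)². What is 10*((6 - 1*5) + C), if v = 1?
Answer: 490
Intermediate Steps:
C = 48 (C = 8 + ((4 + (1 + 3)*0) + (-4 - 2)²) = 8 + ((4 + 4*0) + (-6)²) = 8 + ((4 + 0) + 36) = 8 + (4 + 36) = 8 + 40 = 48)
10*((6 - 1*5) + C) = 10*((6 - 1*5) + 48) = 10*((6 - 5) + 48) = 10*(1 + 48) = 10*49 = 490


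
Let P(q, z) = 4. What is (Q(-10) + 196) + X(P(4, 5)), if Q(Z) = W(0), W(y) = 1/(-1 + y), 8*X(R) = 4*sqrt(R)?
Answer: 196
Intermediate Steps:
X(R) = sqrt(R)/2 (X(R) = (4*sqrt(R))/8 = sqrt(R)/2)
Q(Z) = -1 (Q(Z) = 1/(-1 + 0) = 1/(-1) = -1)
(Q(-10) + 196) + X(P(4, 5)) = (-1 + 196) + sqrt(4)/2 = 195 + (1/2)*2 = 195 + 1 = 196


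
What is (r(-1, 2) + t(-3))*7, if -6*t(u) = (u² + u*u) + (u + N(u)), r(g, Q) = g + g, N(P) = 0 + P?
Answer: -28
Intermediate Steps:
N(P) = P
r(g, Q) = 2*g
t(u) = -u/3 - u²/3 (t(u) = -((u² + u*u) + (u + u))/6 = -((u² + u²) + 2*u)/6 = -(2*u² + 2*u)/6 = -(2*u + 2*u²)/6 = -u/3 - u²/3)
(r(-1, 2) + t(-3))*7 = (2*(-1) + (⅓)*(-3)*(-1 - 1*(-3)))*7 = (-2 + (⅓)*(-3)*(-1 + 3))*7 = (-2 + (⅓)*(-3)*2)*7 = (-2 - 2)*7 = -4*7 = -28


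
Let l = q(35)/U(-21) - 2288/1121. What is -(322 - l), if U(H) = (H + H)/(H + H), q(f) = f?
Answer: -324015/1121 ≈ -289.04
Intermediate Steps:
U(H) = 1 (U(H) = (2*H)/((2*H)) = (2*H)*(1/(2*H)) = 1)
l = 36947/1121 (l = 35/1 - 2288/1121 = 35*1 - 2288*1/1121 = 35 - 2288/1121 = 36947/1121 ≈ 32.959)
-(322 - l) = -(322 - 1*36947/1121) = -(322 - 36947/1121) = -1*324015/1121 = -324015/1121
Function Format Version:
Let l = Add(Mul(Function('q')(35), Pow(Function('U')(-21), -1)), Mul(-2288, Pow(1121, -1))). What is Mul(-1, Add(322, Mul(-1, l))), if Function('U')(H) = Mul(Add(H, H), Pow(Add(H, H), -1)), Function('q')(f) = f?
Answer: Rational(-324015, 1121) ≈ -289.04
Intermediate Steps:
Function('U')(H) = 1 (Function('U')(H) = Mul(Mul(2, H), Pow(Mul(2, H), -1)) = Mul(Mul(2, H), Mul(Rational(1, 2), Pow(H, -1))) = 1)
l = Rational(36947, 1121) (l = Add(Mul(35, Pow(1, -1)), Mul(-2288, Pow(1121, -1))) = Add(Mul(35, 1), Mul(-2288, Rational(1, 1121))) = Add(35, Rational(-2288, 1121)) = Rational(36947, 1121) ≈ 32.959)
Mul(-1, Add(322, Mul(-1, l))) = Mul(-1, Add(322, Mul(-1, Rational(36947, 1121)))) = Mul(-1, Add(322, Rational(-36947, 1121))) = Mul(-1, Rational(324015, 1121)) = Rational(-324015, 1121)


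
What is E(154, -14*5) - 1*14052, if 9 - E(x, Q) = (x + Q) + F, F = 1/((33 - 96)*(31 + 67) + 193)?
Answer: -84493586/5981 ≈ -14127.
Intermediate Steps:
F = -1/5981 (F = 1/(-63*98 + 193) = 1/(-6174 + 193) = 1/(-5981) = -1/5981 ≈ -0.00016720)
E(x, Q) = 53830/5981 - Q - x (E(x, Q) = 9 - ((x + Q) - 1/5981) = 9 - ((Q + x) - 1/5981) = 9 - (-1/5981 + Q + x) = 9 + (1/5981 - Q - x) = 53830/5981 - Q - x)
E(154, -14*5) - 1*14052 = (53830/5981 - (-14)*5 - 1*154) - 1*14052 = (53830/5981 - 1*(-70) - 154) - 14052 = (53830/5981 + 70 - 154) - 14052 = -448574/5981 - 14052 = -84493586/5981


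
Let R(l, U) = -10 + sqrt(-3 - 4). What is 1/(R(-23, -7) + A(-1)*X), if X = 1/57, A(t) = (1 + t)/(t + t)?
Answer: -10/107 - I*sqrt(7)/107 ≈ -0.093458 - 0.024727*I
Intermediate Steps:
A(t) = (1 + t)/(2*t) (A(t) = (1 + t)/((2*t)) = (1 + t)*(1/(2*t)) = (1 + t)/(2*t))
X = 1/57 ≈ 0.017544
R(l, U) = -10 + I*sqrt(7) (R(l, U) = -10 + sqrt(-7) = -10 + I*sqrt(7))
1/(R(-23, -7) + A(-1)*X) = 1/((-10 + I*sqrt(7)) + ((1/2)*(1 - 1)/(-1))*(1/57)) = 1/((-10 + I*sqrt(7)) + ((1/2)*(-1)*0)*(1/57)) = 1/((-10 + I*sqrt(7)) + 0*(1/57)) = 1/((-10 + I*sqrt(7)) + 0) = 1/(-10 + I*sqrt(7))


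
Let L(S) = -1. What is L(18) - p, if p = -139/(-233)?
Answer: -372/233 ≈ -1.5966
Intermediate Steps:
p = 139/233 (p = -139*(-1/233) = 139/233 ≈ 0.59657)
L(18) - p = -1 - 1*139/233 = -1 - 139/233 = -372/233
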